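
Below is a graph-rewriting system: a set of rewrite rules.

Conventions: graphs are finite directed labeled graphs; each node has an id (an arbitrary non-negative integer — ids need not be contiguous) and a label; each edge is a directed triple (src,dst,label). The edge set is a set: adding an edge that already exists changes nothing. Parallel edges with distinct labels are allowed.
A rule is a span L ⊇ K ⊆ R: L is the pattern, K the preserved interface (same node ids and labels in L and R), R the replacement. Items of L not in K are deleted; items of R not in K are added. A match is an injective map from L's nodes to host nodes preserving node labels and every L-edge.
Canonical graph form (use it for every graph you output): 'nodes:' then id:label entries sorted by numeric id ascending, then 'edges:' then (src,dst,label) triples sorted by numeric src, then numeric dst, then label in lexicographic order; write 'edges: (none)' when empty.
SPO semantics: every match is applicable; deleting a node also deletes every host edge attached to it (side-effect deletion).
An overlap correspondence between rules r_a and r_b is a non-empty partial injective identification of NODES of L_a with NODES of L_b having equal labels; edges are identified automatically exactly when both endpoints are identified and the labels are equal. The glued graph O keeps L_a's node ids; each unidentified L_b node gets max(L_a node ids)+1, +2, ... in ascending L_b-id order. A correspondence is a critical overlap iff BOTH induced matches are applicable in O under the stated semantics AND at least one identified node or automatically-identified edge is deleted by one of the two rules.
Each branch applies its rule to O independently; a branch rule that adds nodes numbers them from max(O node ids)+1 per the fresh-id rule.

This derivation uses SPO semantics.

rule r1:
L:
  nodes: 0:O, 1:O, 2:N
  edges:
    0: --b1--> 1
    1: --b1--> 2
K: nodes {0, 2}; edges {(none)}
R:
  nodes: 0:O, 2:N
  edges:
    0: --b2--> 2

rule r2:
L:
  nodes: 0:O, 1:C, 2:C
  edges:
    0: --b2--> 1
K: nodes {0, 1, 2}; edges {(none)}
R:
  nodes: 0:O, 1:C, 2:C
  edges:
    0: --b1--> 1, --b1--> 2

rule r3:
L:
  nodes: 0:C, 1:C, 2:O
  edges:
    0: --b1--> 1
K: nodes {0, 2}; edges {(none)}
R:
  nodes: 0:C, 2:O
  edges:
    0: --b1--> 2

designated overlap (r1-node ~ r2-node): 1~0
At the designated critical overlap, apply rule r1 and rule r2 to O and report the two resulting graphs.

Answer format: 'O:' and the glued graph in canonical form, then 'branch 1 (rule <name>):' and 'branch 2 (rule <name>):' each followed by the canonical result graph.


O:
nodes: 0:O, 1:O, 2:N, 3:C, 4:C
edges: (0,1,b1); (1,2,b1); (1,3,b2)
branch 1 (rule r1):
nodes: 0:O, 2:N, 3:C, 4:C
edges: (0,2,b2)
branch 2 (rule r2):
nodes: 0:O, 1:O, 2:N, 3:C, 4:C
edges: (0,1,b1); (1,2,b1); (1,3,b1); (1,4,b1)


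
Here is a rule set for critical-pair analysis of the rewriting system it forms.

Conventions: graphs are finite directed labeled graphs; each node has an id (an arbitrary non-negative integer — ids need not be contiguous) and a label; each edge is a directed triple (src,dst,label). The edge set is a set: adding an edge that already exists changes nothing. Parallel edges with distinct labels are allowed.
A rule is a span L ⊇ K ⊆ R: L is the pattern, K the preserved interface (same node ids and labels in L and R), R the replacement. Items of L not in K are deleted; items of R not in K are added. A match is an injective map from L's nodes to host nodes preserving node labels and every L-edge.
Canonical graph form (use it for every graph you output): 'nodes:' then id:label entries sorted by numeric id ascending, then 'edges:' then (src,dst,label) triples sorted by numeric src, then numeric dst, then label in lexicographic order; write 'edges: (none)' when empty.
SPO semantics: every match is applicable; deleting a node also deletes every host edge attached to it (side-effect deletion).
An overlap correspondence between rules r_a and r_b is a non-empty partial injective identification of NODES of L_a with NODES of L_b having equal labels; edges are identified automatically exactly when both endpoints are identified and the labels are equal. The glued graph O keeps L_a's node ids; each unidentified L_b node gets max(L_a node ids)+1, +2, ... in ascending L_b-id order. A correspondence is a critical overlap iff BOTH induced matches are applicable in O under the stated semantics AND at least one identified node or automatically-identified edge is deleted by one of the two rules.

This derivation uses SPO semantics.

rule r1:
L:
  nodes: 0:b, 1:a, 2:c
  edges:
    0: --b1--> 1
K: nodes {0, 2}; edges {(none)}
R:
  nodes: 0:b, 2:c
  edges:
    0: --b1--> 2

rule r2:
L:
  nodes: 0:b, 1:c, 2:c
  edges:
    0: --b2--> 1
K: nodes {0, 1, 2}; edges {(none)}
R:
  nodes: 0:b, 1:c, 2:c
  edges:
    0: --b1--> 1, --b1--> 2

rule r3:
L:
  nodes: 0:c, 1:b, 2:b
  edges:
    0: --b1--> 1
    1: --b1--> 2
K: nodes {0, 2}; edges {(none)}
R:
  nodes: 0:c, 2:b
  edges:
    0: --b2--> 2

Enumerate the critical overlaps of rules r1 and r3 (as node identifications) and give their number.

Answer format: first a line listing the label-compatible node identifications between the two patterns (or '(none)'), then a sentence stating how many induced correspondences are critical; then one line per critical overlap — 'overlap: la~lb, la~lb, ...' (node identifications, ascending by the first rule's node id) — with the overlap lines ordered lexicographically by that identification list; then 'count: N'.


label-compatible node identifications between L(r1) and L(r3): 0~1, 0~2, 2~0
2 of the induced correspondences are critical overlaps of r1 and r3.
overlap: 0~1
overlap: 0~1, 2~0
count: 2


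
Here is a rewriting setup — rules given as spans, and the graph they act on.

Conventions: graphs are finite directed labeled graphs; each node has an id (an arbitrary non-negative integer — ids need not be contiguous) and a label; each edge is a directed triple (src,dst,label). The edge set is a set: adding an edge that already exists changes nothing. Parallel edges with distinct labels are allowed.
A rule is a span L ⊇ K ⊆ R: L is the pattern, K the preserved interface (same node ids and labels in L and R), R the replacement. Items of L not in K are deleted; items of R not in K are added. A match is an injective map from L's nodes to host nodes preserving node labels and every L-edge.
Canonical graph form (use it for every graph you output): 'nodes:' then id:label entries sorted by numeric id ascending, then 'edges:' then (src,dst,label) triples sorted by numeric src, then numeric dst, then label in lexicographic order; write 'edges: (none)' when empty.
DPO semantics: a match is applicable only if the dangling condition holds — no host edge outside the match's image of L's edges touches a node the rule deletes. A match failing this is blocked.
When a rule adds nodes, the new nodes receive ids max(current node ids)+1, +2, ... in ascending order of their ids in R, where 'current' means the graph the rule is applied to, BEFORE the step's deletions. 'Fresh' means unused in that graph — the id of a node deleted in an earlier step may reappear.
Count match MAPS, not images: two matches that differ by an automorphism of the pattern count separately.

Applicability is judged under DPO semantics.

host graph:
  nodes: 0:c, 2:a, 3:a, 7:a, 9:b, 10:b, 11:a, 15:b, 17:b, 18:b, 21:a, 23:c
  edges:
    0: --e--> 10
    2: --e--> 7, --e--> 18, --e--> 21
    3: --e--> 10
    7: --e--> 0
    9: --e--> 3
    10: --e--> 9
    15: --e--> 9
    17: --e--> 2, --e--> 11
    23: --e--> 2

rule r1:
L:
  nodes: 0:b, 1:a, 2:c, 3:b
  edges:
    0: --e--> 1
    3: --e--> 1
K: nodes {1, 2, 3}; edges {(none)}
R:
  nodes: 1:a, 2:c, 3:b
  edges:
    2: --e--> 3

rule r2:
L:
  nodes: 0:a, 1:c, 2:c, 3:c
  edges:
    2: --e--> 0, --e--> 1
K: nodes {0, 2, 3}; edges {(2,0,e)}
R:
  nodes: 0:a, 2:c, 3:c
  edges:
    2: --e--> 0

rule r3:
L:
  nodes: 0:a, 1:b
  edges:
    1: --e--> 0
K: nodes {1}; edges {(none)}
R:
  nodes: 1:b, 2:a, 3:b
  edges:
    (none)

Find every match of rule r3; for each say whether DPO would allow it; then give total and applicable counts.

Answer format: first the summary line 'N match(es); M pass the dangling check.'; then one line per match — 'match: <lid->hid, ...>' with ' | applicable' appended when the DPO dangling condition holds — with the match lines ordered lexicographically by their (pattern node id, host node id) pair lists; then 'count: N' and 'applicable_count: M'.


3 match(es); 1 pass the dangling check.
match: 0->2, 1->17
match: 0->3, 1->9
match: 0->11, 1->17 | applicable
count: 3
applicable_count: 1


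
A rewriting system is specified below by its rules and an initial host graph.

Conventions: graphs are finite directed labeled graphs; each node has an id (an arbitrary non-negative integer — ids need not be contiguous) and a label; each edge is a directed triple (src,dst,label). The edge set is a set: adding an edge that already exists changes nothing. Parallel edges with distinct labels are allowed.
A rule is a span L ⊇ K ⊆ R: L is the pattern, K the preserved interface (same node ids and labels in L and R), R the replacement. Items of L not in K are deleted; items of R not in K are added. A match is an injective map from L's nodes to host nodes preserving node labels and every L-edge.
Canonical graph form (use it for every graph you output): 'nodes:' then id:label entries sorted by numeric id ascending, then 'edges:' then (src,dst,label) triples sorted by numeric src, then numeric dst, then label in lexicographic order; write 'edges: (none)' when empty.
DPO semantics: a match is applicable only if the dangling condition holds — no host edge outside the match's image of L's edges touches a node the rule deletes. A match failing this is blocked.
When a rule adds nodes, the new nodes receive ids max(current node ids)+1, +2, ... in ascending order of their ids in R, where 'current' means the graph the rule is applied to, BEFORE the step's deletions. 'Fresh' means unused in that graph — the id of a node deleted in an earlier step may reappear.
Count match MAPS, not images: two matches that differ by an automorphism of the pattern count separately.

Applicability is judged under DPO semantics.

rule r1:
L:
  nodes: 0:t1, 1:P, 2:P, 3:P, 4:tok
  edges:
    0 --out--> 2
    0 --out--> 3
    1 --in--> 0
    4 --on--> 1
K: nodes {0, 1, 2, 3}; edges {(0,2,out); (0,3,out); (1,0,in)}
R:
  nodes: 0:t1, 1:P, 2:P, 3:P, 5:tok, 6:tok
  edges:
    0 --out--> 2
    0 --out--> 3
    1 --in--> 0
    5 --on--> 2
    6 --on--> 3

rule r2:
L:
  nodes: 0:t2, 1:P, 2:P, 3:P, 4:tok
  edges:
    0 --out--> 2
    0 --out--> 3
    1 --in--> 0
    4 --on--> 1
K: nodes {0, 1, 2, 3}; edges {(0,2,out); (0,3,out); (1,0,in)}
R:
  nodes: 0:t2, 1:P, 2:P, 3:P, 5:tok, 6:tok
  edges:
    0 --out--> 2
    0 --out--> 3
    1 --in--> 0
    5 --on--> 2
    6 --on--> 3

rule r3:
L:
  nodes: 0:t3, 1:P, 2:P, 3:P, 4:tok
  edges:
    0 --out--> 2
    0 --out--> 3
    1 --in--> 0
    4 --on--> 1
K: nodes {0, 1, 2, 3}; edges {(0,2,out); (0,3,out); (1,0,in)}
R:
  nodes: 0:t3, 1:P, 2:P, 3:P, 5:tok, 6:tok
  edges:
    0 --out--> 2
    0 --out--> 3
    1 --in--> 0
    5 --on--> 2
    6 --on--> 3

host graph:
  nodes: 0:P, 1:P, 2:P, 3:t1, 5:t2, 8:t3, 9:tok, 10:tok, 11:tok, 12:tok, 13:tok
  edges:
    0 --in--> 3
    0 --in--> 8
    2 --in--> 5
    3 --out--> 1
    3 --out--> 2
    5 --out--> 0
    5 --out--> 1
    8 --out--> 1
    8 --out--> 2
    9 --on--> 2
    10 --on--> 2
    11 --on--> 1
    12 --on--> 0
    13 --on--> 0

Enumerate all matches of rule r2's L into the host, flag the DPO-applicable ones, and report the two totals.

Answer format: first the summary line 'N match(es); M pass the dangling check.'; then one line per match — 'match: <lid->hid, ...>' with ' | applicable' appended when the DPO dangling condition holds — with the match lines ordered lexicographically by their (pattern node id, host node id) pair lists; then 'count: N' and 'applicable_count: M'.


4 match(es); 4 pass the dangling check.
match: 0->5, 1->2, 2->0, 3->1, 4->9 | applicable
match: 0->5, 1->2, 2->0, 3->1, 4->10 | applicable
match: 0->5, 1->2, 2->1, 3->0, 4->9 | applicable
match: 0->5, 1->2, 2->1, 3->0, 4->10 | applicable
count: 4
applicable_count: 4


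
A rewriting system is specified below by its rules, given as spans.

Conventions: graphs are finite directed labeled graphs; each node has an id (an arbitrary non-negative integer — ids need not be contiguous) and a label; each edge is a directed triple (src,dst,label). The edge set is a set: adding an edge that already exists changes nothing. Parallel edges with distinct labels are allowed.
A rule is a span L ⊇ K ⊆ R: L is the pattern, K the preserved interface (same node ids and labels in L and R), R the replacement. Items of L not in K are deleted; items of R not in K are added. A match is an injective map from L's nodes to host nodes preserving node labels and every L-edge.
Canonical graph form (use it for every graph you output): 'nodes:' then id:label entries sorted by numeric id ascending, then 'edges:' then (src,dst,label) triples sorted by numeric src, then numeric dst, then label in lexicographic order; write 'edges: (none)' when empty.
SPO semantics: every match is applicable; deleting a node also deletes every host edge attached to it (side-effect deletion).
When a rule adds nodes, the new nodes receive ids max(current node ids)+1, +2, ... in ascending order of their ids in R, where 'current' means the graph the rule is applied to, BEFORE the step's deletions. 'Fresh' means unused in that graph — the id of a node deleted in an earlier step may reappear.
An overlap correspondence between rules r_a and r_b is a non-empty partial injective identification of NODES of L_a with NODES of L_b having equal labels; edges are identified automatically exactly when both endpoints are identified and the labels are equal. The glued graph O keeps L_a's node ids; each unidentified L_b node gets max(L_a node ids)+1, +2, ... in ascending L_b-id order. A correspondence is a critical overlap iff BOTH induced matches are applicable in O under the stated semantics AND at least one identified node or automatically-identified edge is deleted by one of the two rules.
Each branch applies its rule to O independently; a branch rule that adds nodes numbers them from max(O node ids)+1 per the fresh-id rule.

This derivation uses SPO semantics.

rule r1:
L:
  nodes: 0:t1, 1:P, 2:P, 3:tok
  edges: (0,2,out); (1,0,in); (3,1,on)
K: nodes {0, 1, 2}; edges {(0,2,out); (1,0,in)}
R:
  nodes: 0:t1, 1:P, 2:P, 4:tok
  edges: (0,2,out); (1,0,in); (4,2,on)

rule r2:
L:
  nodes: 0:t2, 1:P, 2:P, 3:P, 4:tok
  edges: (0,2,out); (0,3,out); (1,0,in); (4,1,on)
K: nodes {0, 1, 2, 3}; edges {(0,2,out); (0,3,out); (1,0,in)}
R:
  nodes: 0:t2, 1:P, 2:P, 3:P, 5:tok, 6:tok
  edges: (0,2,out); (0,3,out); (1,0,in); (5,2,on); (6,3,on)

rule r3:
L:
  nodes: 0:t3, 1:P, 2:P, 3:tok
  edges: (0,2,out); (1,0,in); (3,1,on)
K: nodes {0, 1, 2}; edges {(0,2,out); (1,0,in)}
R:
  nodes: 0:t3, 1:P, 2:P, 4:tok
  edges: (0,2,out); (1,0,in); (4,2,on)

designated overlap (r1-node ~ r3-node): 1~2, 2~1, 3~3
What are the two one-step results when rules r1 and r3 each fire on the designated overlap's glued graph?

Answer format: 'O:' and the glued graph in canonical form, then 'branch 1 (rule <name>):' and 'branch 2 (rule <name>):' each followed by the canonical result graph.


O:
nodes: 0:t1, 1:P, 2:P, 3:tok, 4:t3
edges: (0,2,out); (1,0,in); (2,4,in); (3,1,on); (3,2,on); (4,1,out)
branch 1 (rule r1):
nodes: 0:t1, 1:P, 2:P, 4:t3, 5:tok
edges: (0,2,out); (1,0,in); (2,4,in); (4,1,out); (5,2,on)
branch 2 (rule r3):
nodes: 0:t1, 1:P, 2:P, 4:t3, 5:tok
edges: (0,2,out); (1,0,in); (2,4,in); (4,1,out); (5,1,on)


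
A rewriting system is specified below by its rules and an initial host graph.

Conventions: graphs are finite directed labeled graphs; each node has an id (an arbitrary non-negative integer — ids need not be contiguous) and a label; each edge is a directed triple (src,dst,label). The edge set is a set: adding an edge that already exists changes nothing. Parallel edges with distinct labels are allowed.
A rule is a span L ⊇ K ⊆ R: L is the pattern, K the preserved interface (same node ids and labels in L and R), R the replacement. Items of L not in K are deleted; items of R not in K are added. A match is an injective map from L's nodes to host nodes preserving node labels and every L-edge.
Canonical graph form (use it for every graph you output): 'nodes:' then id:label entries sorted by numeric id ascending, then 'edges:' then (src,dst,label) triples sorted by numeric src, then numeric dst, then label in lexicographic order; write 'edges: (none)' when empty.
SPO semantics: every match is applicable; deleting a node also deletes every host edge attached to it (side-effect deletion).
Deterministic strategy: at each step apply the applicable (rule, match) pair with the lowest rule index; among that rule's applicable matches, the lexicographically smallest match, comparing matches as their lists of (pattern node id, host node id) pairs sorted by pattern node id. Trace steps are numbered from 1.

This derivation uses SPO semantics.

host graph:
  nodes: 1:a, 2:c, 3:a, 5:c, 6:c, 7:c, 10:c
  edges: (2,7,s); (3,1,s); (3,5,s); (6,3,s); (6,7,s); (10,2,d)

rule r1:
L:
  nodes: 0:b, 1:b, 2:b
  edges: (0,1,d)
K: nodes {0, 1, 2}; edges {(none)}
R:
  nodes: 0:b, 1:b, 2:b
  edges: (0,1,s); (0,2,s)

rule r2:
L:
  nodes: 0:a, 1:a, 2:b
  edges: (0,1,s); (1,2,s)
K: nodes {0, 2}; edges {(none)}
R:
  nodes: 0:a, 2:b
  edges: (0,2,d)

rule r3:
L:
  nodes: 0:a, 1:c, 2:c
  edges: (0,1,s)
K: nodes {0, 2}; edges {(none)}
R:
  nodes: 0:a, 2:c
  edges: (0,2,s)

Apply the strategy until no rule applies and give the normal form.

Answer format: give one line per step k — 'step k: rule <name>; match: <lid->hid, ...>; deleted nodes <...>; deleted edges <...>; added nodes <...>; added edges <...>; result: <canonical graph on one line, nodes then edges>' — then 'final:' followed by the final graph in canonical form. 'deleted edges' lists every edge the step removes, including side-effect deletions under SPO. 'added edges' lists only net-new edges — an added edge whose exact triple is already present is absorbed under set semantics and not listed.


step 1: rule r3; match: 0->3, 1->5, 2->2; deleted nodes 5; deleted edges (3,5,s); added nodes (none); added edges (3,2,s); result: nodes: 1:a, 2:c, 3:a, 6:c, 7:c, 10:c edges: (2,7,s); (3,1,s); (3,2,s); (6,3,s); (6,7,s); (10,2,d)
step 2: rule r3; match: 0->3, 1->2, 2->6; deleted nodes 2; deleted edges (2,7,s); (3,2,s); (10,2,d); added nodes (none); added edges (3,6,s); result: nodes: 1:a, 3:a, 6:c, 7:c, 10:c edges: (3,1,s); (3,6,s); (6,3,s); (6,7,s)
step 3: rule r3; match: 0->3, 1->6, 2->7; deleted nodes 6; deleted edges (3,6,s); (6,3,s); (6,7,s); added nodes (none); added edges (3,7,s); result: nodes: 1:a, 3:a, 7:c, 10:c edges: (3,1,s); (3,7,s)
step 4: rule r3; match: 0->3, 1->7, 2->10; deleted nodes 7; deleted edges (3,7,s); added nodes (none); added edges (3,10,s); result: nodes: 1:a, 3:a, 10:c edges: (3,1,s); (3,10,s)
final:
nodes: 1:a, 3:a, 10:c
edges: (3,1,s); (3,10,s)


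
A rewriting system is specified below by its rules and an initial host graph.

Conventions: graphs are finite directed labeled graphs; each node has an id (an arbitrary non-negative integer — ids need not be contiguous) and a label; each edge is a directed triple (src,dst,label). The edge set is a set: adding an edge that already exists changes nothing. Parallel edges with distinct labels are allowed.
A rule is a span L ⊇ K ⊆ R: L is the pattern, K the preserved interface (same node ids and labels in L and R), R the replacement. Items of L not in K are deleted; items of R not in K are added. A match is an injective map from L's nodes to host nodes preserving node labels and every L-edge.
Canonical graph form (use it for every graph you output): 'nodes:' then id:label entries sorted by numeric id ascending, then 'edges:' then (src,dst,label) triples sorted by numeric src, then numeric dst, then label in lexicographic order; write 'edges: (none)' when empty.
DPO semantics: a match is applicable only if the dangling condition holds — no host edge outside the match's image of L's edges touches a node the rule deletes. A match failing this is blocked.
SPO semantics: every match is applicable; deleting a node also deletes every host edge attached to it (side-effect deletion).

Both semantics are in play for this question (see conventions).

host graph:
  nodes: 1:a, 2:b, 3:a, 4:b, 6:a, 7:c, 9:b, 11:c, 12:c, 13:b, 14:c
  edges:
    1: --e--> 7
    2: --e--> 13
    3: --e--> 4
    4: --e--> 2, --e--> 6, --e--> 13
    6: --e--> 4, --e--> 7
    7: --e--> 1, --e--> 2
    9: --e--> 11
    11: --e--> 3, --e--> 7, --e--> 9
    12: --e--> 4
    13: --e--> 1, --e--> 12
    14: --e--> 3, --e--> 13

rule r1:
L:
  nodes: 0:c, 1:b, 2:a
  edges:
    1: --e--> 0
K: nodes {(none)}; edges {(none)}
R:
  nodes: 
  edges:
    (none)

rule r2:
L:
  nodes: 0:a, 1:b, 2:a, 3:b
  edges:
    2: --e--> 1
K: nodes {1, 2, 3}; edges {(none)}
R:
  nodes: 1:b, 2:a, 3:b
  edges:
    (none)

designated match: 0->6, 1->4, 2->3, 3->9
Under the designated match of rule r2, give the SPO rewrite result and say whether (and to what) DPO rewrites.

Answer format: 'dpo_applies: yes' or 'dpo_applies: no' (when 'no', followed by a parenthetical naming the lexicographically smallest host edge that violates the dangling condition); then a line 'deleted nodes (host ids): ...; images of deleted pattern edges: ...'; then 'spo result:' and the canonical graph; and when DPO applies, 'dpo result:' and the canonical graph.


dpo_applies: no
(the rule deletes node 6, which keeps host edge (4,6,e) outside the match image — the dangling condition fails, DPO blocks; SPO proceeds and side-deletes such edges)
deleted nodes (host ids): 6; images of deleted pattern edges: (3,4,e)
spo result:
nodes: 1:a, 2:b, 3:a, 4:b, 7:c, 9:b, 11:c, 12:c, 13:b, 14:c
edges: (1,7,e); (2,13,e); (4,2,e); (4,13,e); (7,1,e); (7,2,e); (9,11,e); (11,3,e); (11,7,e); (11,9,e); (12,4,e); (13,1,e); (13,12,e); (14,3,e); (14,13,e)


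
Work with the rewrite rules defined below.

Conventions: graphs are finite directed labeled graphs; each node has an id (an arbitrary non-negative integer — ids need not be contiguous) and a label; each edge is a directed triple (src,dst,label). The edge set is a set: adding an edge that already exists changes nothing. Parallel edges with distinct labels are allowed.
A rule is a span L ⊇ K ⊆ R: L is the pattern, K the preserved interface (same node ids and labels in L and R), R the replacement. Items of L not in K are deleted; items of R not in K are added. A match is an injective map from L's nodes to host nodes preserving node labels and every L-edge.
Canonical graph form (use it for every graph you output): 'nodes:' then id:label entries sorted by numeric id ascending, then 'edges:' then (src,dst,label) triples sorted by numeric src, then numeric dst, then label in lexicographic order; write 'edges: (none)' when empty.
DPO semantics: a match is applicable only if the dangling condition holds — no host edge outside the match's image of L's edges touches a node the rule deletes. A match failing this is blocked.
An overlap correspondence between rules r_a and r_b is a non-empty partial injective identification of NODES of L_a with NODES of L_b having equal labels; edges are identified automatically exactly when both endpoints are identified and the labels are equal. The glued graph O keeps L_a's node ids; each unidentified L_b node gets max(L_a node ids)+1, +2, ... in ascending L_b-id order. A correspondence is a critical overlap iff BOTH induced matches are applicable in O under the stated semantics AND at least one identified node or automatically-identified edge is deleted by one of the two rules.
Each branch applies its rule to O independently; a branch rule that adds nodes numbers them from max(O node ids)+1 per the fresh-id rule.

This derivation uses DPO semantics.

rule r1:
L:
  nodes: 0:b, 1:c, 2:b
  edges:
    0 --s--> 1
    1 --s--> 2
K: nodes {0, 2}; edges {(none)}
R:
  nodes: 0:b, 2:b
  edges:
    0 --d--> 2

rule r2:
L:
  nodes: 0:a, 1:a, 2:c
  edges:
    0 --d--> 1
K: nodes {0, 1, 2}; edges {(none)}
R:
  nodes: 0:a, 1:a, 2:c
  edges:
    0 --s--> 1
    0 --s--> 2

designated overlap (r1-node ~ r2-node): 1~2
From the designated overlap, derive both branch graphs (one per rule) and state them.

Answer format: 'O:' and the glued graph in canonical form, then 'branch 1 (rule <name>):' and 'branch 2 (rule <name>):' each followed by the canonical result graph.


O:
nodes: 0:b, 1:c, 2:b, 3:a, 4:a
edges: (0,1,s); (1,2,s); (3,4,d)
branch 1 (rule r1):
nodes: 0:b, 2:b, 3:a, 4:a
edges: (0,2,d); (3,4,d)
branch 2 (rule r2):
nodes: 0:b, 1:c, 2:b, 3:a, 4:a
edges: (0,1,s); (1,2,s); (3,1,s); (3,4,s)


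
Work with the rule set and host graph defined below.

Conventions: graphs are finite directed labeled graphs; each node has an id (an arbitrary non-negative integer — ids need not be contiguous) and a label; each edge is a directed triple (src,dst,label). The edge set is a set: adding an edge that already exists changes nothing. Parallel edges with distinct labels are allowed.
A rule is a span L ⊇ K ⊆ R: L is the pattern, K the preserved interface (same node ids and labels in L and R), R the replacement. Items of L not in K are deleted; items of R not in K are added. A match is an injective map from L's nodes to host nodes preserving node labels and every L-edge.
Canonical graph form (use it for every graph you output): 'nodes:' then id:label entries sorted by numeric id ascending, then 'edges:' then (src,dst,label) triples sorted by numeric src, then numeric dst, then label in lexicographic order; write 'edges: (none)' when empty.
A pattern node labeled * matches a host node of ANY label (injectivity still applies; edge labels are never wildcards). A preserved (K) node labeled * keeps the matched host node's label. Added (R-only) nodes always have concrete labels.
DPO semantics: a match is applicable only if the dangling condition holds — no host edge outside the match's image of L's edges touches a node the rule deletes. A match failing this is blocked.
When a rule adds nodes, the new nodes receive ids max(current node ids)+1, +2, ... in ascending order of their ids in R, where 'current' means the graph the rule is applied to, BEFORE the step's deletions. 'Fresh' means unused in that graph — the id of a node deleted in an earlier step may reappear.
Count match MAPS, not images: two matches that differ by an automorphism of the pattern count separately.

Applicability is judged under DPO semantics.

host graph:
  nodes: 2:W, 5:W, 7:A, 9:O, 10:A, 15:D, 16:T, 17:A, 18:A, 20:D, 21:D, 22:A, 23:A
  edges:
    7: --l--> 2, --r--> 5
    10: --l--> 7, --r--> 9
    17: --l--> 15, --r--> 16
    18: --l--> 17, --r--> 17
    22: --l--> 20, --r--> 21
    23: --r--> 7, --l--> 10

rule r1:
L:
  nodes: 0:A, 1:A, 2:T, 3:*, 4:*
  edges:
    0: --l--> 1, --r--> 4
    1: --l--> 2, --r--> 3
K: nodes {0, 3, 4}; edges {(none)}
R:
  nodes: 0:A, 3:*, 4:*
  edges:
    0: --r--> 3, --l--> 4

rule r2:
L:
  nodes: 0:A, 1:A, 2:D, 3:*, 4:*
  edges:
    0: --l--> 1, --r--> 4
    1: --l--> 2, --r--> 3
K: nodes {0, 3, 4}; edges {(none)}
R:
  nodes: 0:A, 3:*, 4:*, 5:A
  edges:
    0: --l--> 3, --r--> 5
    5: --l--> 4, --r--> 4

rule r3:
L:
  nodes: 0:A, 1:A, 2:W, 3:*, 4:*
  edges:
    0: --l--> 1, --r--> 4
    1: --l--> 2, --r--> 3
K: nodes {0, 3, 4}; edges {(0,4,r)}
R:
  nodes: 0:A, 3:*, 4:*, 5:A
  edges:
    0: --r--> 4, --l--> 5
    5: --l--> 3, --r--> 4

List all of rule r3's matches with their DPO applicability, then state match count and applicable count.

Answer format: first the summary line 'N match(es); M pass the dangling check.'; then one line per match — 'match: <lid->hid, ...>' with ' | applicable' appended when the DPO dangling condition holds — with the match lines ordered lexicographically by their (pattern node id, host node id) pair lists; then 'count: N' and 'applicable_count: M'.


1 match(es); 0 pass the dangling check.
match: 0->10, 1->7, 2->2, 3->5, 4->9
count: 1
applicable_count: 0


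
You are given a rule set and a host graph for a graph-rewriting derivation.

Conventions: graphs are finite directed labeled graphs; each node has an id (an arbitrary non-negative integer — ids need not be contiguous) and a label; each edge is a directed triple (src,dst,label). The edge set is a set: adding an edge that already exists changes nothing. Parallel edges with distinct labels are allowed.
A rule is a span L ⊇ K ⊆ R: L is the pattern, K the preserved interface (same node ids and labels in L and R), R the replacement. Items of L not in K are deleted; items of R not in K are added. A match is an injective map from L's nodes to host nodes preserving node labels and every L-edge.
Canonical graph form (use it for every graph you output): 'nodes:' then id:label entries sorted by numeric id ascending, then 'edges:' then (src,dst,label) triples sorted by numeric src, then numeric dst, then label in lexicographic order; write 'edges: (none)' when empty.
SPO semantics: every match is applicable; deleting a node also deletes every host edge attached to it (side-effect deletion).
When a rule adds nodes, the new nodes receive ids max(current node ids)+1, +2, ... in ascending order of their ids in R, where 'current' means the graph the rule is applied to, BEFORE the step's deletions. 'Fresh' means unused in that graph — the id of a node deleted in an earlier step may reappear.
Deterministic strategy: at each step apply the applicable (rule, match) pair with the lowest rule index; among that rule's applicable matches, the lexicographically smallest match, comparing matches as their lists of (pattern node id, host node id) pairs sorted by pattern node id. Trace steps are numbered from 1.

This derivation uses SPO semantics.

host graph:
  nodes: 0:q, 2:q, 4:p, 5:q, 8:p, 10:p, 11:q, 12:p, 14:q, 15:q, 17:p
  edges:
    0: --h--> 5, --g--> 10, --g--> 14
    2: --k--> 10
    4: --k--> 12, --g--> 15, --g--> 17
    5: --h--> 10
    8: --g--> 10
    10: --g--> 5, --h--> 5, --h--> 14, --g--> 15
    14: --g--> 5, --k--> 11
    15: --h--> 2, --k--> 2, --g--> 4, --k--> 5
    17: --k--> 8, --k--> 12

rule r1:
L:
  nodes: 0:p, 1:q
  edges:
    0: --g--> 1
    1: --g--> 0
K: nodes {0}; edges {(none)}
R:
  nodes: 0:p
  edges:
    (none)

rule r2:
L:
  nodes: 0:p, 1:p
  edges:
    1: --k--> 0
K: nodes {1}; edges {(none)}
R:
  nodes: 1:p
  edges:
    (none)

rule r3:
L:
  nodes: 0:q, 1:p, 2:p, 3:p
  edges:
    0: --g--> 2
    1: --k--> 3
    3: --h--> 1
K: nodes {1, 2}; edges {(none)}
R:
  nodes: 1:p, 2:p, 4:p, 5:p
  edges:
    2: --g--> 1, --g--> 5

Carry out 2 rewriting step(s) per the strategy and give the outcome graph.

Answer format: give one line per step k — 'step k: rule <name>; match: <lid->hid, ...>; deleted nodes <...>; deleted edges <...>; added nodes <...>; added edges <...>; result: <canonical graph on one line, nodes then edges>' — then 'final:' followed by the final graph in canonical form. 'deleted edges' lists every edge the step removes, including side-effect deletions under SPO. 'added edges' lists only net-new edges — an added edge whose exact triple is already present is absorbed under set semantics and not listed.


step 1: rule r1; match: 0->4, 1->15; deleted nodes 15; deleted edges (4,15,g); (10,15,g); (15,2,h); (15,2,k); (15,4,g); (15,5,k); added nodes (none); added edges (none); result: nodes: 0:q, 2:q, 4:p, 5:q, 8:p, 10:p, 11:q, 12:p, 14:q, 17:p edges: (0,5,h); (0,10,g); (0,14,g); (2,10,k); (4,12,k); (4,17,g); (5,10,h); (8,10,g); (10,5,g); (10,5,h); (10,14,h); (14,5,g); (14,11,k); (17,8,k); (17,12,k)
step 2: rule r2; match: 0->8, 1->17; deleted nodes 8; deleted edges (8,10,g); (17,8,k); added nodes (none); added edges (none); result: nodes: 0:q, 2:q, 4:p, 5:q, 10:p, 11:q, 12:p, 14:q, 17:p edges: (0,5,h); (0,10,g); (0,14,g); (2,10,k); (4,12,k); (4,17,g); (5,10,h); (10,5,g); (10,5,h); (10,14,h); (14,5,g); (14,11,k); (17,12,k)
final:
nodes: 0:q, 2:q, 4:p, 5:q, 10:p, 11:q, 12:p, 14:q, 17:p
edges: (0,5,h); (0,10,g); (0,14,g); (2,10,k); (4,12,k); (4,17,g); (5,10,h); (10,5,g); (10,5,h); (10,14,h); (14,5,g); (14,11,k); (17,12,k)


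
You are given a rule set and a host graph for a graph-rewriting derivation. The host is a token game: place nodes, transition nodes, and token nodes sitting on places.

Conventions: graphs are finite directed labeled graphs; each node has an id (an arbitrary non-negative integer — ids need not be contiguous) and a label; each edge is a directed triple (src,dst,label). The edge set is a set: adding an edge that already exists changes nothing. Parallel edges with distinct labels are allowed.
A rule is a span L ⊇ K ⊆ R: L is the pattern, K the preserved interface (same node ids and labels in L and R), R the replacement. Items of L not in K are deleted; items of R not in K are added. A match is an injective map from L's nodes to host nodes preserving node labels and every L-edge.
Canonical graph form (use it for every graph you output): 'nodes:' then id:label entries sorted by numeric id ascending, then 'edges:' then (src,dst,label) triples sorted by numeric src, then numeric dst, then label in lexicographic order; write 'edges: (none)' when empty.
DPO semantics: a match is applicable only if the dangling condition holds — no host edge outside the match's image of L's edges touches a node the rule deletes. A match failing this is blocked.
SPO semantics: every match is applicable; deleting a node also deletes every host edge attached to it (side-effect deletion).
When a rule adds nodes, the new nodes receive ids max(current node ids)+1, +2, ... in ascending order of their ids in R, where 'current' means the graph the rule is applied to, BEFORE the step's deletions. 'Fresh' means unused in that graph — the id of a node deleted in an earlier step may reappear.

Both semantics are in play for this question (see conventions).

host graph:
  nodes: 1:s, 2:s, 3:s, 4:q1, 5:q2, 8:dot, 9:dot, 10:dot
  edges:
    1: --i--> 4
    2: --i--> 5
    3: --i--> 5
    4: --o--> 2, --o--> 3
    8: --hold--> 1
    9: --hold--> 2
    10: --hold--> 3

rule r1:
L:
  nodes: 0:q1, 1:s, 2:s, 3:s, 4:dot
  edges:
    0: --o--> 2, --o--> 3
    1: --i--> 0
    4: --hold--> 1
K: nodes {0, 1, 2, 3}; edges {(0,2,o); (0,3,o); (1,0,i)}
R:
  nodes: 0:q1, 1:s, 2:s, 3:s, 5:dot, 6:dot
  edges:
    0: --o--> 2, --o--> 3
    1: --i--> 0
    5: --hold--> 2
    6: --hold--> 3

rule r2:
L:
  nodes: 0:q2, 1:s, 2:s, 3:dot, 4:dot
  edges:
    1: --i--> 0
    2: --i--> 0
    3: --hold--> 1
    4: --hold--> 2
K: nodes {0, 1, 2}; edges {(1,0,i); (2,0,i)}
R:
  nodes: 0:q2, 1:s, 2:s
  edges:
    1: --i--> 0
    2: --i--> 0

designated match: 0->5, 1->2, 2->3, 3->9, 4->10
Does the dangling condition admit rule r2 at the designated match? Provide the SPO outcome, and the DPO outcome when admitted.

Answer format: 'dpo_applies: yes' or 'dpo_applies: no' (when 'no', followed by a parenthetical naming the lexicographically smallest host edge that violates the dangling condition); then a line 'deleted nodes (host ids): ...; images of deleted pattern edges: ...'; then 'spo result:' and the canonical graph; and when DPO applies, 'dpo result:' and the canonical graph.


dpo_applies: yes
deleted nodes (host ids): 9, 10; images of deleted pattern edges: (9,2,hold); (10,3,hold)
spo result:
nodes: 1:s, 2:s, 3:s, 4:q1, 5:q2, 8:dot
edges: (1,4,i); (2,5,i); (3,5,i); (4,2,o); (4,3,o); (8,1,hold)
dpo result:
nodes: 1:s, 2:s, 3:s, 4:q1, 5:q2, 8:dot
edges: (1,4,i); (2,5,i); (3,5,i); (4,2,o); (4,3,o); (8,1,hold)


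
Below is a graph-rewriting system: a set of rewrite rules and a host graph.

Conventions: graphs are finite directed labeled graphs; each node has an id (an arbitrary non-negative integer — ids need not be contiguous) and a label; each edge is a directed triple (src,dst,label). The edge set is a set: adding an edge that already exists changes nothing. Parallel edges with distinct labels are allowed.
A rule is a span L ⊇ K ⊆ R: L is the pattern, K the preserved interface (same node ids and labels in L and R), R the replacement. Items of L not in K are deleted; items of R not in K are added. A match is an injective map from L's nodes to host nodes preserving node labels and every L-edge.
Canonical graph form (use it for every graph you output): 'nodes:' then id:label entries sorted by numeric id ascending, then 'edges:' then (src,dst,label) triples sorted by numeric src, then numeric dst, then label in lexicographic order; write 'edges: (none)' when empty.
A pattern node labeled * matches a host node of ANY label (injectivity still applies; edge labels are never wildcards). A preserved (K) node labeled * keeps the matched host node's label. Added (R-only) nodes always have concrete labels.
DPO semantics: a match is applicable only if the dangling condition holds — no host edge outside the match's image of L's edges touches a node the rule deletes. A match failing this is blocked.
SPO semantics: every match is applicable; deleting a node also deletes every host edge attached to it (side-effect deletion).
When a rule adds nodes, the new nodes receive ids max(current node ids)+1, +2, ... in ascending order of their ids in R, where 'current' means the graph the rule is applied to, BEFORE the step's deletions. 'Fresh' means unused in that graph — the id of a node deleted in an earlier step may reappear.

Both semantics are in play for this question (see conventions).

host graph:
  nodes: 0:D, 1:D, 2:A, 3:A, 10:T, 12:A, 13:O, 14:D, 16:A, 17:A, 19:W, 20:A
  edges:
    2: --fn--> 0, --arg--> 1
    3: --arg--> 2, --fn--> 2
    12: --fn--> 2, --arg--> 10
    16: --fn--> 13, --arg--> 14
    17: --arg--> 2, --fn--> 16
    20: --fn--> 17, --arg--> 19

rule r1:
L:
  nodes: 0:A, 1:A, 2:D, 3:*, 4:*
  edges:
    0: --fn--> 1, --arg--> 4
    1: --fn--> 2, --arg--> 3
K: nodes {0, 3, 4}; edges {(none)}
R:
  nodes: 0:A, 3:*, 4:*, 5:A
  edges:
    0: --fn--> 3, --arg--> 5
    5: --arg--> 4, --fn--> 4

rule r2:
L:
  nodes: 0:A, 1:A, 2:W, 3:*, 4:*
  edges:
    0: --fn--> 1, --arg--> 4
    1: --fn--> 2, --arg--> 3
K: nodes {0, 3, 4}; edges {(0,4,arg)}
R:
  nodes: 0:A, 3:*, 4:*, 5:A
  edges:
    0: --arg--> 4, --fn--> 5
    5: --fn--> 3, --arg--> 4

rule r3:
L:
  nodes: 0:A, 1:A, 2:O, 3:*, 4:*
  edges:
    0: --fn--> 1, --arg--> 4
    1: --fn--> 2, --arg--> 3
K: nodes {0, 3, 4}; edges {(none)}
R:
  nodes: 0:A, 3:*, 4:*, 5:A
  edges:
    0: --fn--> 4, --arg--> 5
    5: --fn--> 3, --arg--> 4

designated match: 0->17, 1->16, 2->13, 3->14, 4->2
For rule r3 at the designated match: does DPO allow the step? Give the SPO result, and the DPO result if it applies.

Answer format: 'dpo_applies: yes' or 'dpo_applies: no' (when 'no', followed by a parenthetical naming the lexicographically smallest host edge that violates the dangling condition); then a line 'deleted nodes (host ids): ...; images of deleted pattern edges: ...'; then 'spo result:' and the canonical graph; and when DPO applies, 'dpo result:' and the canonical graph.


dpo_applies: yes
deleted nodes (host ids): 13, 16; images of deleted pattern edges: (16,13,fn); (16,14,arg); (17,2,arg); (17,16,fn)
spo result:
nodes: 0:D, 1:D, 2:A, 3:A, 10:T, 12:A, 14:D, 17:A, 19:W, 20:A, 21:A
edges: (2,0,fn); (2,1,arg); (3,2,arg); (3,2,fn); (12,2,fn); (12,10,arg); (17,2,fn); (17,21,arg); (20,17,fn); (20,19,arg); (21,2,arg); (21,14,fn)
dpo result:
nodes: 0:D, 1:D, 2:A, 3:A, 10:T, 12:A, 14:D, 17:A, 19:W, 20:A, 21:A
edges: (2,0,fn); (2,1,arg); (3,2,arg); (3,2,fn); (12,2,fn); (12,10,arg); (17,2,fn); (17,21,arg); (20,17,fn); (20,19,arg); (21,2,arg); (21,14,fn)


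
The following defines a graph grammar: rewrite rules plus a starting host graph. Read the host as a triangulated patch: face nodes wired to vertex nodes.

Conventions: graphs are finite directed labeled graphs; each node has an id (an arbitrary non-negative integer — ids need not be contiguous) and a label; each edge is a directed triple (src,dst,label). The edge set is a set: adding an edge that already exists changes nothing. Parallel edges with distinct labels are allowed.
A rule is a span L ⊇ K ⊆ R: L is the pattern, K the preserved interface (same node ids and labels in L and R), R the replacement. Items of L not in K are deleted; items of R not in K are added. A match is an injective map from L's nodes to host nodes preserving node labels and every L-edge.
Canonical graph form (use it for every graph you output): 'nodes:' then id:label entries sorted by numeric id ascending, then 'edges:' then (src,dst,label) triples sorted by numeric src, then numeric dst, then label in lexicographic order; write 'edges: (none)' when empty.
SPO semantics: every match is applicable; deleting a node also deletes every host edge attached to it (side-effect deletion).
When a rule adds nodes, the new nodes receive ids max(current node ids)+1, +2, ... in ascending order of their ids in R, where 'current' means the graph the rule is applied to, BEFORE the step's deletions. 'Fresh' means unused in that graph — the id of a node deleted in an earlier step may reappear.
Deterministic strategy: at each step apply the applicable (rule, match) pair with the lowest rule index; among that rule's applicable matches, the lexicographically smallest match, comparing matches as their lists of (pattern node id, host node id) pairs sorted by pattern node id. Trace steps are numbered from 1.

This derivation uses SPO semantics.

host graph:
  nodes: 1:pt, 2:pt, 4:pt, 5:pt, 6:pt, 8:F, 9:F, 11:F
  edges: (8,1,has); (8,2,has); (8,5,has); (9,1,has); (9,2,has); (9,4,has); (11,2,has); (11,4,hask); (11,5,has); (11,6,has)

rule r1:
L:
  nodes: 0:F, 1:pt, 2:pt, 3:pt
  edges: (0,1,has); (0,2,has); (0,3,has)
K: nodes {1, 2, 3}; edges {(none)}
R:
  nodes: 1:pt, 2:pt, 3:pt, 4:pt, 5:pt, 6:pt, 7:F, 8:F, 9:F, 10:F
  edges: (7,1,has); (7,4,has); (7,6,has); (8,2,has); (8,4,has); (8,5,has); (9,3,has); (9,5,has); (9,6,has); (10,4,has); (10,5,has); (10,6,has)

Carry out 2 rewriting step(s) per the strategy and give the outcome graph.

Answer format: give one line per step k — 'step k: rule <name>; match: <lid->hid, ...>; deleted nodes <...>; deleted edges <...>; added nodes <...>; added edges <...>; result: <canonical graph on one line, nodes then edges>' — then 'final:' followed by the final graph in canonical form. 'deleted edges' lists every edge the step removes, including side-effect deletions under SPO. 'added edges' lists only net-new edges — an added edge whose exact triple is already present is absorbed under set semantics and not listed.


step 1: rule r1; match: 0->8, 1->1, 2->2, 3->5; deleted nodes 8; deleted edges (8,1,has); (8,2,has); (8,5,has); added nodes 12, 13, 14, 15, 16, 17, 18; added edges (15,1,has); (15,12,has); (15,14,has); (16,2,has); (16,12,has); (16,13,has); (17,5,has); (17,13,has); (17,14,has); (18,12,has); (18,13,has); (18,14,has); result: nodes: 1:pt, 2:pt, 4:pt, 5:pt, 6:pt, 9:F, 11:F, 12:pt, 13:pt, 14:pt, 15:F, 16:F, 17:F, 18:F edges: (9,1,has); (9,2,has); (9,4,has); (11,2,has); (11,4,hask); (11,5,has); (11,6,has); (15,1,has); (15,12,has); (15,14,has); (16,2,has); (16,12,has); (16,13,has); (17,5,has); (17,13,has); (17,14,has); (18,12,has); (18,13,has); (18,14,has)
step 2: rule r1; match: 0->9, 1->1, 2->2, 3->4; deleted nodes 9; deleted edges (9,1,has); (9,2,has); (9,4,has); added nodes 19, 20, 21, 22, 23, 24, 25; added edges (22,1,has); (22,19,has); (22,21,has); (23,2,has); (23,19,has); (23,20,has); (24,4,has); (24,20,has); (24,21,has); (25,19,has); (25,20,has); (25,21,has); result: nodes: 1:pt, 2:pt, 4:pt, 5:pt, 6:pt, 11:F, 12:pt, 13:pt, 14:pt, 15:F, 16:F, 17:F, 18:F, 19:pt, 20:pt, 21:pt, 22:F, 23:F, 24:F, 25:F edges: (11,2,has); (11,4,hask); (11,5,has); (11,6,has); (15,1,has); (15,12,has); (15,14,has); (16,2,has); (16,12,has); (16,13,has); (17,5,has); (17,13,has); (17,14,has); (18,12,has); (18,13,has); (18,14,has); (22,1,has); (22,19,has); (22,21,has); (23,2,has); (23,19,has); (23,20,has); (24,4,has); (24,20,has); (24,21,has); (25,19,has); (25,20,has); (25,21,has)
final:
nodes: 1:pt, 2:pt, 4:pt, 5:pt, 6:pt, 11:F, 12:pt, 13:pt, 14:pt, 15:F, 16:F, 17:F, 18:F, 19:pt, 20:pt, 21:pt, 22:F, 23:F, 24:F, 25:F
edges: (11,2,has); (11,4,hask); (11,5,has); (11,6,has); (15,1,has); (15,12,has); (15,14,has); (16,2,has); (16,12,has); (16,13,has); (17,5,has); (17,13,has); (17,14,has); (18,12,has); (18,13,has); (18,14,has); (22,1,has); (22,19,has); (22,21,has); (23,2,has); (23,19,has); (23,20,has); (24,4,has); (24,20,has); (24,21,has); (25,19,has); (25,20,has); (25,21,has)
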